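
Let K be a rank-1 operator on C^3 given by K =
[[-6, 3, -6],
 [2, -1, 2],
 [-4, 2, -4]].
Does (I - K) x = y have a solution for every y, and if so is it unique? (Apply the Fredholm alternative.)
(I - K) is invertible (det(I - K) = 12 ≠ 0), so for every y in C^3 the equation (I - K) x = y has a unique solution.

K has rank 1, so it is an outer product K = u v^T: every row of K is a multiple of one row vector. Reading off the entries, u = (-3, 1, -2) and v = (2, -1, 2) (row i of K equals u_i·v^T). A rank-one matrix u v^T satisfies K u = u (v·u) and kills the (2)-dimensional subspace v^⊥, so its characteristic polynomial is lambda^2 (lambda - v·u) with v·u = tr K = -11. Hence the eigenvalues of I - K are 1 (multiplicity 2) and 1 - (-11) = 12, so det(I - K) = 12. (Direct check: I - K =
[[7, -3, 6],
 [-2, 2, -2],
 [4, -2, 5]]
has determinant 12.) The finite-dimensional Fredholm alternative says: either (I - K) is invertible, or ker(I - K) ≠ {0} and then range(I - K) = ker((I - K)^*)^⊥, with dim ker(I - K) = dim ker((I - K)^*). Since det(I - K) ≠ 0, 1 is not an eigenvalue of K and ker(I - K) = {0}, so we are in the first case: for every y there is a unique x = (I - K)^(-1) y. Explicitly, by the Sherman–Morrison formula, (I - u v^T)^(-1) = I + u v^T/(1 - v·u), i.e. (I - K)^(-1) = I + K/(12).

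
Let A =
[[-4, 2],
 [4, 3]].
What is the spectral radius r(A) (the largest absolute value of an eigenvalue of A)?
r(A) = 5

The eigenvalues of A are the roots of its characteristic polynomial. With M = A (coefficients from the trace and determinant):
  p(λ) = det(λ I - M) = λ^2 + λ - 20.
For λ^2 + λ - 20 the discriminant is 81. It is a perfect square (9^2), so the roots are rational: λ = (-1 ± 9)/2 = 4, -5.
Thus the eigenvalues (to 4 decimals) are 4 (modulus 4); -5 (modulus 5). The spectral radius is the largest modulus: r(A) = 5. (Cross-check: r(A) ≤ ||A||_2 ≈ 5.7278; equality holds whenever A is normal, though it can also hold for some non-normal A.)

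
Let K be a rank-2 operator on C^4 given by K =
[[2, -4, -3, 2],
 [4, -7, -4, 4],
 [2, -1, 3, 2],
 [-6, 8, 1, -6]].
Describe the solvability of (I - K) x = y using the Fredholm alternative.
(I - K) is invertible (det(I - K) = -12 ≠ 0), so for every y in C^4 the equation (I - K) x = y has a unique solution.

K has rank 2 and factors as K = U V^T = u1 v1^T + u2 v2^T with u1 = (-1, -2, -1, 3), v1 = (-2, 3, 1, -2), u2 = (1, 1, -2, 1), v2 = (0, -1, -2, 0) (multiplying out reproduces the displayed K). The nonzero eigenvalues of U V^T coincide with those of the 2 x 2 matrix G = V^T U = [[v1·u1, v1·u2], [v2·u1, v2·u2]] = [[-11, -3], [4, 3]], and by the Sylvester determinant identity det(I_4 - U V^T) = det(I_2 - V^T U) = det([[12, 3], [-4, -2]]) = (12)(-2) - (3)(-4) = -12. (Direct check: I - K =
[[-1, 4, 3, -2],
 [-4, 8, 4, -4],
 [-2, 1, -2, -2],
 [6, -8, -1, 7]]
has determinant -12.) The finite-dimensional Fredholm alternative says: either (I - K) is invertible, or ker(I - K) ≠ {0} and then range(I - K) = ker((I - K)^*)^⊥, with dim ker(I - K) = dim ker((I - K)^*). Since det(I - K) ≠ 0, 1 is not an eigenvalue of K and ker(I - K) = {0}, so we are in the first case: for every y there is a unique x = (I - K)^(-1) y. (Explicitly, by the Woodbury identity, (I - U V^T)^(-1) = I + U (I_2 - G)^(-1) V^T.)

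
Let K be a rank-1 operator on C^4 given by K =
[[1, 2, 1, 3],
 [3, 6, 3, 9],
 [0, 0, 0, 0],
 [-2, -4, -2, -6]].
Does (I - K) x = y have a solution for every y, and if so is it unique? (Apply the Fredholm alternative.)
(I - K) is singular (det(I - K) = 0, i.e. 1 ∈ sigma(K)). (I - K) x = y is solvable iff y ⊥ ker((I - K)^*) = span{(1, 2, 1, 3)}, i.e. iff y_1 + 2y_2 + y_3 + 3y_4 = 0. When solvable, the solutions are x = y + c·(1, 3, 0, -2), c arbitrary (ker(I - K) = span{(1, 3, 0, -2)}, dimension 1).

K has rank 1, so it is an outer product K = u v^T: every row of K is a multiple of one row vector. Reading off the entries, u = (1, 3, 0, -2) and v = (1, 2, 1, 3) (row i of K equals u_i·v^T). A rank-one matrix u v^T satisfies K u = u (v·u) and kills the (3)-dimensional subspace v^⊥, so its characteristic polynomial is lambda^3 (lambda - v·u) with v·u = tr K = 1. Hence the eigenvalues of I - K are 1 (multiplicity 3) and 1 - (1) = 0, so det(I - K) = 0. (Direct check: I - K =
[[0, -2, -1, -3],
 [-3, -5, -3, -9],
 [0, 0, 1, 0],
 [2, 4, 2, 7]]
has determinant 0.) So 1 is an eigenvalue of K and (I - K) is not invertible. The finite-dimensional Fredholm alternative says: either (I - K) is invertible, or ker(I - K) ≠ {0} and then range(I - K) = ker((I - K)^*)^⊥, with dim ker(I - K) = dim ker((I - K)^*). We are in the second case, so we need both kernels. Kernel of I - K: (I - K) u = u - u (v·u) = u - u = 0, so ker(I - K) = span{u} = span{(1, 3, 0, -2)} (it is exactly 1-dimensional because rank(I - K) = 3). Kernel of the adjoint: K is real, so (I - K)^* = I - K^T = I - v u^T, and (I - v u^T) v = v - v (u·v) = 0; hence ker((I - K)^*) = span{v} = span{(1, 2, 1, 3)}. Therefore (I - K) x = y is solvable iff <y, v> = 0, i.e. iff y_1 + 2y_2 + y_3 + 3y_4 = 0. When this holds, K y = u (v·y) = 0, so (I - K) y = y and x = y is a particular solution; the full solution set is the line x = y + c·u = y + c·(1, 3, 0, -2), c ∈ C.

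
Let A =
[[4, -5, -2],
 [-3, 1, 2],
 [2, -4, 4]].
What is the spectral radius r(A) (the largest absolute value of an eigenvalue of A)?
r(A) ≈ 6.0049

The eigenvalues of A are the roots of its characteristic polynomial. With M = A (coefficients from the trace, the sum of principal 2x2 minors, and det A):
  p(λ) = det(λ I - M) = λ^3 - 9λ^2 + 21λ + 52.
No integer candidate from the rational root theorem (±divisors of 52) is a root, so the roots are irrational. The cubic discriminant is Δ = -99603 < 0, so there is one real root and a complex-conjugate pair. p(-2) = -34 and p(-1) = 21 have opposite signs, so a root lies in (-2, -1); Newton's method refines it to λ ≈ -1.4421. Dividing out (λ - (-1.4421)) leaves approximately λ^2 - 10.4421λ + 36.0585. For λ^2 - 10.4421λ + 36.0585 the discriminant is -35.1967. It is negative, so the remaining roots are the complex-conjugate pair λ ≈ 5.221 ± 2.9663i. Their product equals the constant term, so |λ|^2 ≈ 36.0585 and |λ| ≈ 6.0049.
Thus the eigenvalues (to 4 decimals) are -1.4421 (modulus 1.4421); 5.221 ± 2.9663i (modulus 6.0049). The spectral radius is the largest modulus: r(A) ≈ 6.0049. (Cross-check: r(A) ≤ ||A||_2 ≈ 8.1966; equality holds whenever A is normal, though it can also hold for some non-normal A.)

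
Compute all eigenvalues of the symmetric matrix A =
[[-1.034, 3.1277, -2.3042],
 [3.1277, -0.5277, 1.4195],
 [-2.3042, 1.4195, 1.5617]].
sigma(A) ≈ {-5, 2, 3}

A is real symmetric, so its spectrum consists of real eigenvalues. Expanding the characteristic polynomial of the displayed matrix gives
  det(λ I - A) = p(λ) = λ^3 + (0)λ^2 + (-19)λ + (30).
Solving p(λ) = 0 yields eigenvalues ≈ -5, 2, 3. (A is shown rounded to 4 decimals, so these recover the underlying integer eigenvalues to within that precision.)
Verification: the trace of A = 0 equals the sum of eigenvalues 0, and det(A) ≈ -30.0002 matches the eigenvalue product -30.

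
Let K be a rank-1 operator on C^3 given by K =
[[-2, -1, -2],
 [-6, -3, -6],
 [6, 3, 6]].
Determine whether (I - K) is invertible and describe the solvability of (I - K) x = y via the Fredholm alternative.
(I - K) is singular (det(I - K) = 0, i.e. 1 ∈ sigma(K)). (I - K) x = y is solvable iff y ⊥ ker((I - K)^*) = span{(-2, -1, -2)}, i.e. iff -2y_1 - y_2 - 2y_3 = 0. When solvable, the solutions are x = y + c·(1, 3, -3), c arbitrary (ker(I - K) = span{(1, 3, -3)}, dimension 1).

K has rank 1, so it is an outer product K = u v^T: every row of K is a multiple of one row vector. Reading off the entries, u = (1, 3, -3) and v = (-2, -1, -2) (row i of K equals u_i·v^T). A rank-one matrix u v^T satisfies K u = u (v·u) and kills the (2)-dimensional subspace v^⊥, so its characteristic polynomial is lambda^2 (lambda - v·u) with v·u = tr K = 1. Hence the eigenvalues of I - K are 1 (multiplicity 2) and 1 - (1) = 0, so det(I - K) = 0. (Direct check: I - K =
[[3, 1, 2],
 [6, 4, 6],
 [-6, -3, -5]]
has determinant 0.) So 1 is an eigenvalue of K and (I - K) is not invertible. The finite-dimensional Fredholm alternative says: either (I - K) is invertible, or ker(I - K) ≠ {0} and then range(I - K) = ker((I - K)^*)^⊥, with dim ker(I - K) = dim ker((I - K)^*). We are in the second case, so we need both kernels. Kernel of I - K: (I - K) u = u - u (v·u) = u - u = 0, so ker(I - K) = span{u} = span{(1, 3, -3)} (it is exactly 1-dimensional because rank(I - K) = 2). Kernel of the adjoint: K is real, so (I - K)^* = I - K^T = I - v u^T, and (I - v u^T) v = v - v (u·v) = 0; hence ker((I - K)^*) = span{v} = span{(-2, -1, -2)}. Therefore (I - K) x = y is solvable iff <y, v> = 0, i.e. iff -2y_1 - y_2 - 2y_3 = 0. When this holds, K y = u (v·y) = 0, so (I - K) y = y and x = y is a particular solution; the full solution set is the line x = y + c·u = y + c·(1, 3, -3), c ∈ C.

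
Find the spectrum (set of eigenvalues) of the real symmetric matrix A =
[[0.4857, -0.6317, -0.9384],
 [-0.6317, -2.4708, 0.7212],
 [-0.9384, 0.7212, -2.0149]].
sigma(A) ≈ {-3, -2, 1}

A is real symmetric, so its spectrum consists of real eigenvalues. Expanding the characteristic polynomial of the displayed matrix gives
  det(λ I - A) = p(λ) = λ^3 + (4)λ^2 + (1)λ + (-6).
Solving p(λ) = 0 yields eigenvalues ≈ -3, -2, 1. (A is shown rounded to 4 decimals, so these recover the underlying integer eigenvalues to within that precision.)
Verification: the trace of A = -4 equals the sum of eigenvalues -4, and det(A) ≈ 6.0002 matches the eigenvalue product 6.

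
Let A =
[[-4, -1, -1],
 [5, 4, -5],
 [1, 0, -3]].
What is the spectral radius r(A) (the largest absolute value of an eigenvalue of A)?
r(A) ≈ 3.4921

The eigenvalues of A are the roots of its characteristic polynomial. With M = A (coefficients from the trace, the sum of principal 2x2 minors, and det A):
  p(λ) = det(λ I - M) = λ^3 + 3λ^2 - 10λ - 42.
No integer candidate from the rational root theorem (±divisors of 42) is a root, so the roots are irrational. The cubic discriminant is Δ = -15512 < 0, so there is one real root and a complex-conjugate pair. p(3) = -18 and p(4) = 30 have opposite signs, so a root lies in (3, 4); Newton's method refines it to λ ≈ 3.4441. Dividing out (λ - (3.4441)) leaves approximately λ^2 + 6.4441λ + 12.1946. For λ^2 + 6.4441λ + 12.1946 the discriminant is -7.2514. It is negative, so the remaining roots are the complex-conjugate pair λ ≈ -3.2221 ± 1.3464i. Their product equals the constant term, so |λ|^2 ≈ 12.1946 and |λ| ≈ 3.4921.
Thus the eigenvalues (to 4 decimals) are 3.4441 (modulus 3.4441); -3.2221 ± 1.3464i (modulus 3.4921). The spectral radius is the largest modulus: r(A) ≈ 3.4921. (Cross-check: r(A) ≤ ||A||_2 ≈ 8.8359; equality holds whenever A is normal, though it can also hold for some non-normal A.)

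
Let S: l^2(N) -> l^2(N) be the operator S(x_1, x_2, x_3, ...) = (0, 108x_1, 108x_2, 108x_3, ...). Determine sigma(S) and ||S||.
sigma(S) = closed disk {z in C : |z| ≤ 108}; ||S|| = 108

Note S = 108·U where U is the unit right shift (U x)_k = x_{k-1} (with x_0 := 0); so ||S|| = 108||U|| and sigma(S) = 108·sigma(U). ||S x||^2 = sum_{k≥1} |108x_k|^2 = 11664||x||^2, so ||S|| = 108 and sigma(S) ⊂ {|z| ≤ 108}. For any |lambda| < 108, the equation (S - lambda I) x = 0 forces x_1 = 0, then 108x_k = lambda x_{k+1} ⇒ x = 0, so S has no eigenvalues. But (S - lambda I) is not surjective for |lambda| < 108: solving (S - lambda I) x = e_1 would require x_n proportional to (lambda/108)^(-n), which is not in l^2. So every |lambda| < 108 lies in the residual spectrum. The boundary |lambda| = 108 is in the approximate point spectrum (the spectrum is closed). Hence sigma(S) is the closed disk of radius 108.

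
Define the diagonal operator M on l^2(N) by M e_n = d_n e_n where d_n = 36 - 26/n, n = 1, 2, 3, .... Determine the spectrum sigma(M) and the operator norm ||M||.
sigma(M) = {36 - 26/n : n ≥ 1} ∪ {36}; ||M|| = 36

A bounded diagonal operator on l^2 with diagonal entries d_n has spectrum equal to the closure of {d_n : n ≥ 1}: every d_n is an eigenvalue (with eigenvector e_n), so {d_n} ⊂ sigma(M); the spectrum is closed, so its closure is too; and for lambda not in the closure, (M - lambda I) has bounded inverse (the diagonal entries 1/(d_n - lambda) are bounded). For our sequence d_n = 36 - 26/n, n = 1, 2, 3, ...:
  - {d_n} = {36 - 26/n : n ≥ 1}; the only limit point is 36
  - closure = {36 - 26/n : n ≥ 1} ∪ {36}
For the norm: a diagonal operator has ||M|| = sup_n |d_n|. Here d_n = 36 - 26/n increases monotonically from d_1 = 10 toward 36, with all terms in [10, 36); so sup_n |d_n| = 36 (the supremum is the limit, not attained). So ||M|| = 36.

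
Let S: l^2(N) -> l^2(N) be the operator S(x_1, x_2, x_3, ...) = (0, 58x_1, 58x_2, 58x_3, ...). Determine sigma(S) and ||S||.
sigma(S) = closed disk {z in C : |z| ≤ 58}; ||S|| = 58

Note S = 58·U where U is the unit right shift (U x)_k = x_{k-1} (with x_0 := 0); so ||S|| = 58||U|| and sigma(S) = 58·sigma(U). ||S x||^2 = sum_{k≥1} |58x_k|^2 = 3364||x||^2, so ||S|| = 58 and sigma(S) ⊂ {|z| ≤ 58}. For any |lambda| < 58, the equation (S - lambda I) x = 0 forces x_1 = 0, then 58x_k = lambda x_{k+1} ⇒ x = 0, so S has no eigenvalues. But (S - lambda I) is not surjective for |lambda| < 58: solving (S - lambda I) x = e_1 would require x_n proportional to (lambda/58)^(-n), which is not in l^2. So every |lambda| < 58 lies in the residual spectrum. The boundary |lambda| = 58 is in the approximate point spectrum (the spectrum is closed). Hence sigma(S) is the closed disk of radius 58.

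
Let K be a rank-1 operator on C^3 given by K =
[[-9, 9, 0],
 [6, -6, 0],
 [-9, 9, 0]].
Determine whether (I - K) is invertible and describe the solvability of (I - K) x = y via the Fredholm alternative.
(I - K) is invertible (det(I - K) = 16 ≠ 0), so for every y in C^3 the equation (I - K) x = y has a unique solution.

K has rank 1, so it is an outer product K = u v^T: every row of K is a multiple of one row vector. Reading off the entries, u = (3, -2, 3) and v = (-3, 3, 0) (row i of K equals u_i·v^T). A rank-one matrix u v^T satisfies K u = u (v·u) and kills the (2)-dimensional subspace v^⊥, so its characteristic polynomial is lambda^2 (lambda - v·u) with v·u = tr K = -15. Hence the eigenvalues of I - K are 1 (multiplicity 2) and 1 - (-15) = 16, so det(I - K) = 16. (Direct check: I - K =
[[10, -9, 0],
 [-6, 7, 0],
 [9, -9, 1]]
has determinant 16.) The finite-dimensional Fredholm alternative says: either (I - K) is invertible, or ker(I - K) ≠ {0} and then range(I - K) = ker((I - K)^*)^⊥, with dim ker(I - K) = dim ker((I - K)^*). Since det(I - K) ≠ 0, 1 is not an eigenvalue of K and ker(I - K) = {0}, so we are in the first case: for every y there is a unique x = (I - K)^(-1) y. Explicitly, by the Sherman–Morrison formula, (I - u v^T)^(-1) = I + u v^T/(1 - v·u), i.e. (I - K)^(-1) = I + K/(16).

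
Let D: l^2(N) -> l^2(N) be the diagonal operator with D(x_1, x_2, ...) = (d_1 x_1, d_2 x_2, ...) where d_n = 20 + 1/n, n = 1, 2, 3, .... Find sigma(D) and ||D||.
sigma(D) = {20 + 1/n : n ≥ 1} ∪ {20}; ||D|| = 21

A bounded diagonal operator on l^2 with diagonal entries d_n has spectrum equal to the closure of {d_n : n ≥ 1}: every d_n is an eigenvalue (with eigenvector e_n), so {d_n} ⊂ sigma(D); the spectrum is closed, so its closure is too; and for lambda not in the closure, (D - lambda I) has bounded inverse (the diagonal entries 1/(d_n - lambda) are bounded). For our sequence d_n = 20 + 1/n, n = 1, 2, 3, ...:
  - {d_n} = {20 + 1/n : n ≥ 1}; the only limit point is 20
  - closure = {20 + 1/n : n ≥ 1} ∪ {20}
For the norm: a diagonal operator has ||D|| = sup_n |d_n|. Here d_n = 20 + 1/n is positive and decreasing, so sup_n |d_n| = d_1 = 20 + 1 = 21. So ||D|| = 21.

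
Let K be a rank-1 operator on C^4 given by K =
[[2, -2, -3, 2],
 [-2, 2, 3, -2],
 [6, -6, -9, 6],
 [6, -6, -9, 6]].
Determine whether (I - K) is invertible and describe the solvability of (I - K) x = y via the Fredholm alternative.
(I - K) is singular (det(I - K) = 0, i.e. 1 ∈ sigma(K)). (I - K) x = y is solvable iff y ⊥ ker((I - K)^*) = span{(2, -2, -3, 2)}, i.e. iff 2y_1 - 2y_2 - 3y_3 + 2y_4 = 0. When solvable, the solutions are x = y + c·(1, -1, 3, 3), c arbitrary (ker(I - K) = span{(1, -1, 3, 3)}, dimension 1).

K has rank 1, so it is an outer product K = u v^T: every row of K is a multiple of one row vector. Reading off the entries, u = (1, -1, 3, 3) and v = (2, -2, -3, 2) (row i of K equals u_i·v^T). A rank-one matrix u v^T satisfies K u = u (v·u) and kills the (3)-dimensional subspace v^⊥, so its characteristic polynomial is lambda^3 (lambda - v·u) with v·u = tr K = 1. Hence the eigenvalues of I - K are 1 (multiplicity 3) and 1 - (1) = 0, so det(I - K) = 0. (Direct check: I - K =
[[-1, 2, 3, -2],
 [2, -1, -3, 2],
 [-6, 6, 10, -6],
 [-6, 6, 9, -5]]
has determinant 0.) So 1 is an eigenvalue of K and (I - K) is not invertible. The finite-dimensional Fredholm alternative says: either (I - K) is invertible, or ker(I - K) ≠ {0} and then range(I - K) = ker((I - K)^*)^⊥, with dim ker(I - K) = dim ker((I - K)^*). We are in the second case, so we need both kernels. Kernel of I - K: (I - K) u = u - u (v·u) = u - u = 0, so ker(I - K) = span{u} = span{(1, -1, 3, 3)} (it is exactly 1-dimensional because rank(I - K) = 3). Kernel of the adjoint: K is real, so (I - K)^* = I - K^T = I - v u^T, and (I - v u^T) v = v - v (u·v) = 0; hence ker((I - K)^*) = span{v} = span{(2, -2, -3, 2)}. Therefore (I - K) x = y is solvable iff <y, v> = 0, i.e. iff 2y_1 - 2y_2 - 3y_3 + 2y_4 = 0. When this holds, K y = u (v·y) = 0, so (I - K) y = y and x = y is a particular solution; the full solution set is the line x = y + c·u = y + c·(1, -1, 3, 3), c ∈ C.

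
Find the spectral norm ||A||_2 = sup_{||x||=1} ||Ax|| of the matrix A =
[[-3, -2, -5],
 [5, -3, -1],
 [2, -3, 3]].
||A||_2 ≈ 7.4212 (= sqrt(largest eigenvalue of A^T A))

||A||_2 = sigma_max(A) = sqrt(lambda_max(A^T A)). Form the symmetric matrix M = A^T A =
[[38, -15, 16],
 [-15, 22, 4],
 [16, 4, 35]].
Its characteristic polynomial (trace, sum of principal 2x2 minors, determinant of M give the coefficients) is
  p(λ) = det(λ I - M) = λ^3 - 95λ^2 + 2439λ - 13225.
No integer candidate from the rational root theorem (±divisors of 13225) is a root, so the roots are irrational. The cubic discriminant is Δ = 731405824 > 0, so there are three distinct real roots. p(7) = -464 and p(8) = 719 have opposite signs, so a root lies in (7, 8); Newton's method refines it to λ ≈ 7.3778. p(32) = 311 and p(33) = -256 have opposite signs, so a root lies in (32, 33); Newton's method refines it to λ ≈ 32.5474. p(55) = -80 and p(56) = 1055 have opposite signs, so a root lies in (55, 56); Newton's method refines it to λ ≈ 55.0748. Check (Vieta): the three roots sum to 95, matching tr M = 95.
So the eigenvalues of A^T A are ≈ 7.3778, 32.5474, 55.0748 (all ≥ 0, as they must be for A^T A). The largest is λ_max ≈ 55.0748, hence ||A||_2 = sqrt(λ_max) ≈ 7.4212.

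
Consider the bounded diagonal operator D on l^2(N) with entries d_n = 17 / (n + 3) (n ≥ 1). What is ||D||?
||D|| = 17/4 (attained at n = 1)

For D diagonal, ||D|| = sup_n |d_n| = sup_n 17/(n + 3). This is positive and strictly decreasing in n, so the supremum is attained at n = 1: d_1 = 17/(1 + 3) = 17/4. Hence ||D|| = 17/4.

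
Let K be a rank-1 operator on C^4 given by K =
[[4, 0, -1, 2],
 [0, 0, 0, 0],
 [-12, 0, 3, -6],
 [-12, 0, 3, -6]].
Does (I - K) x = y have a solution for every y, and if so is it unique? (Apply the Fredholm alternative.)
(I - K) is singular (det(I - K) = 0, i.e. 1 ∈ sigma(K)). (I - K) x = y is solvable iff y ⊥ ker((I - K)^*) = span{(4, 0, -1, 2)}, i.e. iff 4y_1 - y_3 + 2y_4 = 0. When solvable, the solutions are x = y + c·(1, 0, -3, -3), c arbitrary (ker(I - K) = span{(1, 0, -3, -3)}, dimension 1).

K has rank 1, so it is an outer product K = u v^T: every row of K is a multiple of one row vector. Reading off the entries, u = (1, 0, -3, -3) and v = (4, 0, -1, 2) (row i of K equals u_i·v^T). A rank-one matrix u v^T satisfies K u = u (v·u) and kills the (3)-dimensional subspace v^⊥, so its characteristic polynomial is lambda^3 (lambda - v·u) with v·u = tr K = 1. Hence the eigenvalues of I - K are 1 (multiplicity 3) and 1 - (1) = 0, so det(I - K) = 0. (Direct check: I - K =
[[-3, 0, 1, -2],
 [0, 1, 0, 0],
 [12, 0, -2, 6],
 [12, 0, -3, 7]]
has determinant 0.) So 1 is an eigenvalue of K and (I - K) is not invertible. The finite-dimensional Fredholm alternative says: either (I - K) is invertible, or ker(I - K) ≠ {0} and then range(I - K) = ker((I - K)^*)^⊥, with dim ker(I - K) = dim ker((I - K)^*). We are in the second case, so we need both kernels. Kernel of I - K: (I - K) u = u - u (v·u) = u - u = 0, so ker(I - K) = span{u} = span{(1, 0, -3, -3)} (it is exactly 1-dimensional because rank(I - K) = 3). Kernel of the adjoint: K is real, so (I - K)^* = I - K^T = I - v u^T, and (I - v u^T) v = v - v (u·v) = 0; hence ker((I - K)^*) = span{v} = span{(4, 0, -1, 2)}. Therefore (I - K) x = y is solvable iff <y, v> = 0, i.e. iff 4y_1 - y_3 + 2y_4 = 0. When this holds, K y = u (v·y) = 0, so (I - K) y = y and x = y is a particular solution; the full solution set is the line x = y + c·u = y + c·(1, 0, -3, -3), c ∈ C.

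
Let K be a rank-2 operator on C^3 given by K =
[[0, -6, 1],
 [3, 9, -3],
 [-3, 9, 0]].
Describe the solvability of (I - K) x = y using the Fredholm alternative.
(I - K) is invertible (det(I - K) = 40 ≠ 0), so for every y in C^3 the equation (I - K) x = y has a unique solution.

K has rank 2 and factors as K = U V^T = u1 v1^T + u2 v2^T with u1 = (1, -3, 0), v1 = (-1, -3, 1), u2 = (-1, 0, 3), v2 = (-1, 3, 0) (multiplying out reproduces the displayed K). The nonzero eigenvalues of U V^T coincide with those of the 2 x 2 matrix G = V^T U = [[v1·u1, v1·u2], [v2·u1, v2·u2]] = [[8, 4], [-10, 1]], and by the Sylvester determinant identity det(I_3 - U V^T) = det(I_2 - V^T U) = det([[-7, -4], [10, 0]]) = (-7)(0) - (-4)(10) = 40. (Direct check: I - K =
[[1, 6, -1],
 [-3, -8, 3],
 [3, -9, 1]]
has determinant 40.) The finite-dimensional Fredholm alternative says: either (I - K) is invertible, or ker(I - K) ≠ {0} and then range(I - K) = ker((I - K)^*)^⊥, with dim ker(I - K) = dim ker((I - K)^*). Since det(I - K) ≠ 0, 1 is not an eigenvalue of K and ker(I - K) = {0}, so we are in the first case: for every y there is a unique x = (I - K)^(-1) y. (Explicitly, by the Woodbury identity, (I - U V^T)^(-1) = I + U (I_2 - G)^(-1) V^T.)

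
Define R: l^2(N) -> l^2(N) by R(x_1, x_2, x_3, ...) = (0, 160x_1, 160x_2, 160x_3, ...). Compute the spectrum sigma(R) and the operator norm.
sigma(R) = closed disk {z in C : |z| ≤ 160}; ||R|| = 160

Note R = 160·U where U is the unit right shift (U x)_k = x_{k-1} (with x_0 := 0); so ||R|| = 160||U|| and sigma(R) = 160·sigma(U). ||R x||^2 = sum_{k≥1} |160x_k|^2 = 25600||x||^2, so ||R|| = 160 and sigma(R) ⊂ {|z| ≤ 160}. For any |lambda| < 160, the equation (R - lambda I) x = 0 forces x_1 = 0, then 160x_k = lambda x_{k+1} ⇒ x = 0, so R has no eigenvalues. But (R - lambda I) is not surjective for |lambda| < 160: solving (R - lambda I) x = e_1 would require x_n proportional to (lambda/160)^(-n), which is not in l^2. So every |lambda| < 160 lies in the residual spectrum. The boundary |lambda| = 160 is in the approximate point spectrum (the spectrum is closed). Hence sigma(R) is the closed disk of radius 160.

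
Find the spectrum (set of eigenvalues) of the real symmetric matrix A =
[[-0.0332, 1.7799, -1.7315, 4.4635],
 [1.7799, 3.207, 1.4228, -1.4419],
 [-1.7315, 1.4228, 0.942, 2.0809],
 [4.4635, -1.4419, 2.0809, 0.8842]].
sigma(A) ≈ {-6, 2, 4, 5}

A is real symmetric, so its spectrum consists of real eigenvalues. Expanding the characteristic polynomial of the displayed matrix gives
  det(λ I - A) = p(λ) = λ^4 + (-5)λ^3 + (-28)λ^2 + (188)λ + (-240).
Solving p(λ) = 0 yields eigenvalues ≈ -6, 2, 4, 5. (A is shown rounded to 4 decimals, so these recover the underlying integer eigenvalues to within that precision.)
Verification: the trace of A = 5 equals the sum of eigenvalues 5, and det(A) ≈ -240.0006 matches the eigenvalue product -240.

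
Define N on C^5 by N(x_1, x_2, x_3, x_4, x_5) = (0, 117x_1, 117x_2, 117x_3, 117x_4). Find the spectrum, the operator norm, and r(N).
sigma(N) = {0}; ||N|| = 117; r(N) = 0. (N is nilpotent with N^5 = 0.)

On C^5, N is a strictly lower-triangular matrix with 117 on the subdiagonal and zeros elsewhere, so its characteristic polynomial is lambda^5 and every eigenvalue is 0: sigma(N) = {0}. For the operator norm, N e_i = 117e_{i+1} for i = 1, ..., 4 and N e_5 = 0, so the singular values of N are 117 (with multiplicity 4) and 0; hence ||N|| = 117. The spectral radius r(N) = max|lambda| = 0. Note ||N|| > r(N) — characteristic of non-normal nilpotent operators. Indeed N^5 = 0.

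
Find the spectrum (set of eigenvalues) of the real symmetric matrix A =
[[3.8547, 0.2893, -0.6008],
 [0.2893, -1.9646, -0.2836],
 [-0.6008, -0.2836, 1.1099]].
sigma(A) ≈ {-2, 1, 4}

A is real symmetric, so its spectrum consists of real eigenvalues. Expanding the characteristic polynomial of the displayed matrix gives
  det(λ I - A) = p(λ) = λ^3 + (-3)λ^2 + (-6)λ + (8).
Solving p(λ) = 0 yields eigenvalues ≈ -2, 1, 4. (A is shown rounded to 4 decimals, so these recover the underlying integer eigenvalues to within that precision.)
Verification: the trace of A = 3 equals the sum of eigenvalues 3, and det(A) ≈ -8.0004 matches the eigenvalue product -8.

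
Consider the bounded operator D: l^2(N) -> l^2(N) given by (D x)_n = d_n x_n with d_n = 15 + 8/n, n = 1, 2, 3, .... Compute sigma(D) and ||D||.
sigma(D) = {15 + 8/n : n ≥ 1} ∪ {15}; ||D|| = 23

A bounded diagonal operator on l^2 with diagonal entries d_n has spectrum equal to the closure of {d_n : n ≥ 1}: every d_n is an eigenvalue (with eigenvector e_n), so {d_n} ⊂ sigma(D); the spectrum is closed, so its closure is too; and for lambda not in the closure, (D - lambda I) has bounded inverse (the diagonal entries 1/(d_n - lambda) are bounded). For our sequence d_n = 15 + 8/n, n = 1, 2, 3, ...:
  - {d_n} = {15 + 8/n : n ≥ 1}; the only limit point is 15
  - closure = {15 + 8/n : n ≥ 1} ∪ {15}
For the norm: a diagonal operator has ||D|| = sup_n |d_n|. Here d_n = 15 + 8/n is positive and decreasing, so sup_n |d_n| = d_1 = 15 + 8 = 23. So ||D|| = 23.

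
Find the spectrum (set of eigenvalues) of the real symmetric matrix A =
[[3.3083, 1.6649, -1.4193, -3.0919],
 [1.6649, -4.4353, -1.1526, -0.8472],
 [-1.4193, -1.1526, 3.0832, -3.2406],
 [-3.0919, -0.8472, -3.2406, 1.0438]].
sigma(A) ≈ {-5, -3, 5, 6}

A is real symmetric, so its spectrum consists of real eigenvalues. Expanding the characteristic polynomial of the displayed matrix gives
  det(λ I - A) = p(λ) = λ^4 + (-3)λ^3 + (-43)λ^2 + (75)λ + (449.9981).
Solving p(λ) = 0 yields eigenvalues ≈ -5, -3, 5, 6. (A is shown rounded to 4 decimals, so these recover the underlying integer eigenvalues to within that precision.)
Verification: the trace of A = 3 equals the sum of eigenvalues 3, and det(A) ≈ 449.9981 matches the eigenvalue product 450.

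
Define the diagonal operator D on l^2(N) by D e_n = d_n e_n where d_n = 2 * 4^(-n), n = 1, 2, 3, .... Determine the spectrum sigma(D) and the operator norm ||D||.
sigma(D) = {2 * 4^(-n) : n ≥ 1} ∪ {0}; ||D|| = 1/2

A bounded diagonal operator on l^2 with diagonal entries d_n has spectrum equal to the closure of {d_n : n ≥ 1}: every d_n is an eigenvalue (with eigenvector e_n), so {d_n} ⊂ sigma(D); the spectrum is closed, so its closure is too; and for lambda not in the closure, (D - lambda I) has bounded inverse (the diagonal entries 1/(d_n - lambda) are bounded). For our sequence d_n = 2 * 4^(-n), n = 1, 2, 3, ...:
  - {d_n} = {2 * 4^(-n) : n ≥ 1}; the only limit point is 0
  - closure = {2 * 4^(-n) : n ≥ 1} ∪ {0}
For the norm: a diagonal operator has ||D|| = sup_n |d_n|. Here d_n = 2 * 4^(-n) is positive and decreasing, so sup_n |d_n| = d_1 = 2/4 = 1/2. So ||D|| = 1/2.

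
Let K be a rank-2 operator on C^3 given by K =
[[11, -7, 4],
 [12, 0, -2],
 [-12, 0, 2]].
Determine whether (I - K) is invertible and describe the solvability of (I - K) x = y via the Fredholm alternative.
(I - K) is invertible (det(I - K) = 142 ≠ 0), so for every y in C^3 the equation (I - K) x = y has a unique solution.

K has rank 2 and factors as K = U V^T = u1 v1^T + u2 v2^T with u1 = (-3, -2, 2), v1 = (-3, 3, -2), u2 = (-1, -3, 3), v2 = (-2, -2, 2) (multiplying out reproduces the displayed K). The nonzero eigenvalues of U V^T coincide with those of the 2 x 2 matrix G = V^T U = [[v1·u1, v1·u2], [v2·u1, v2·u2]] = [[-1, -12], [14, 14]], and by the Sylvester determinant identity det(I_3 - U V^T) = det(I_2 - V^T U) = det([[2, 12], [-14, -13]]) = (2)(-13) - (12)(-14) = 142. (Direct check: I - K =
[[-10, 7, -4],
 [-12, 1, 2],
 [12, 0, -1]]
has determinant 142.) The finite-dimensional Fredholm alternative says: either (I - K) is invertible, or ker(I - K) ≠ {0} and then range(I - K) = ker((I - K)^*)^⊥, with dim ker(I - K) = dim ker((I - K)^*). Since det(I - K) ≠ 0, 1 is not an eigenvalue of K and ker(I - K) = {0}, so we are in the first case: for every y there is a unique x = (I - K)^(-1) y. (Explicitly, by the Woodbury identity, (I - U V^T)^(-1) = I + U (I_2 - G)^(-1) V^T.)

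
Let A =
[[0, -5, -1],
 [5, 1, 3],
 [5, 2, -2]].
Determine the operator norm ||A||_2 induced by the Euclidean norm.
||A||_2 ≈ 7.6754 (= sqrt(largest eigenvalue of A^T A))

||A||_2 = sigma_max(A) = sqrt(lambda_max(A^T A)). Form the symmetric matrix M = A^T A =
[[50, 15, 5],
 [15, 30, 4],
 [5, 4, 14]].
Its characteristic polynomial (trace, sum of principal 2x2 minors, determinant of M give the coefficients) is
  p(λ) = det(λ I - M) = λ^3 - 94λ^2 + 2354λ - 16900.
No integer candidate from the rational root theorem (±divisors of 16900) is a root, so the roots are irrational. The cubic discriminant is Δ = 239247520 > 0, so there are three distinct real roots. p(12) = -460 and p(13) = 13 have opposite signs, so a root lies in (12, 13); Newton's method refines it to λ ≈ 12.969. p(22) = 40 and p(23) = -317 have opposite signs, so a root lies in (22, 23); Newton's method refines it to λ ≈ 22.12. p(58) = -1472 and p(59) = 151 have opposite signs, so a root lies in (58, 59); Newton's method refines it to λ ≈ 58.9111. Check (Vieta): the three roots sum to 94, matching tr M = 94.
So the eigenvalues of A^T A are ≈ 12.969, 22.12, 58.9111 (all ≥ 0, as they must be for A^T A). The largest is λ_max ≈ 58.9111, hence ||A||_2 = sqrt(λ_max) ≈ 7.6754.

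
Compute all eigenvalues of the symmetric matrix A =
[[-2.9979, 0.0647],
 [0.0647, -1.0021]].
sigma(A) ≈ {-3, -1}

A is real symmetric, so its spectrum consists of real eigenvalues. Expanding the characteristic polynomial of the displayed matrix gives
  det(λ I - A) = p(λ) = λ^2 + (4)λ + (3).
Solving p(λ) = 0 yields eigenvalues ≈ -3, -1. (A is shown rounded to 4 decimals, so these recover the underlying integer eigenvalues to within that precision.)
Verification: the trace of A = -4 equals the sum of eigenvalues -4, and det(A) ≈ 3.0000 matches the eigenvalue product 3.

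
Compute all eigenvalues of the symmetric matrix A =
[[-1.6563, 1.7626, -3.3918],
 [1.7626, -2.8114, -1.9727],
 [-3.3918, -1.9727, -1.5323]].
sigma(A) ≈ {-5, -4, 3}

A is real symmetric, so its spectrum consists of real eigenvalues. Expanding the characteristic polynomial of the displayed matrix gives
  det(λ I - A) = p(λ) = λ^3 + (6)λ^2 + (-7)λ + (-60.0012).
Solving p(λ) = 0 yields eigenvalues ≈ -5, -4, 3. (A is shown rounded to 4 decimals, so these recover the underlying integer eigenvalues to within that precision.)
Verification: the trace of A = -6 equals the sum of eigenvalues -6, and det(A) ≈ 60.0012 matches the eigenvalue product 60.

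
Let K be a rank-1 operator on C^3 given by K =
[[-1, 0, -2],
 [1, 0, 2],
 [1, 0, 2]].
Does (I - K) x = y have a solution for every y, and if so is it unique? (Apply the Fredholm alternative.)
(I - K) is singular (det(I - K) = 0, i.e. 1 ∈ sigma(K)). (I - K) x = y is solvable iff y ⊥ ker((I - K)^*) = span{(-1, 0, -2)}, i.e. iff -y_1 - 2y_3 = 0. When solvable, the solutions are x = y + c·(1, -1, -1), c arbitrary (ker(I - K) = span{(1, -1, -1)}, dimension 1).

K has rank 1, so it is an outer product K = u v^T: every row of K is a multiple of one row vector. Reading off the entries, u = (1, -1, -1) and v = (-1, 0, -2) (row i of K equals u_i·v^T). A rank-one matrix u v^T satisfies K u = u (v·u) and kills the (2)-dimensional subspace v^⊥, so its characteristic polynomial is lambda^2 (lambda - v·u) with v·u = tr K = 1. Hence the eigenvalues of I - K are 1 (multiplicity 2) and 1 - (1) = 0, so det(I - K) = 0. (Direct check: I - K =
[[2, 0, 2],
 [-1, 1, -2],
 [-1, 0, -1]]
has determinant 0.) So 1 is an eigenvalue of K and (I - K) is not invertible. The finite-dimensional Fredholm alternative says: either (I - K) is invertible, or ker(I - K) ≠ {0} and then range(I - K) = ker((I - K)^*)^⊥, with dim ker(I - K) = dim ker((I - K)^*). We are in the second case, so we need both kernels. Kernel of I - K: (I - K) u = u - u (v·u) = u - u = 0, so ker(I - K) = span{u} = span{(1, -1, -1)} (it is exactly 1-dimensional because rank(I - K) = 2). Kernel of the adjoint: K is real, so (I - K)^* = I - K^T = I - v u^T, and (I - v u^T) v = v - v (u·v) = 0; hence ker((I - K)^*) = span{v} = span{(-1, 0, -2)}. Therefore (I - K) x = y is solvable iff <y, v> = 0, i.e. iff -y_1 - 2y_3 = 0. When this holds, K y = u (v·y) = 0, so (I - K) y = y and x = y is a particular solution; the full solution set is the line x = y + c·u = y + c·(1, -1, -1), c ∈ C.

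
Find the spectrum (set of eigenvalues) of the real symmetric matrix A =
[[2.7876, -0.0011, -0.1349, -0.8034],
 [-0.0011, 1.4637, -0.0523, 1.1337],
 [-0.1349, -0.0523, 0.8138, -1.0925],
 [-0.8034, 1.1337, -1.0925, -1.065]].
sigma(A) ≈ {-2, 1, 2, 3}

A is real symmetric, so its spectrum consists of real eigenvalues. Expanding the characteristic polynomial of the displayed matrix gives
  det(λ I - A) = p(λ) = λ^4 + (-4)λ^3 + (-1)λ^2 + (16)λ + (-12).
Solving p(λ) = 0 yields eigenvalues ≈ -2, 1, 2, 3. (A is shown rounded to 4 decimals, so these recover the underlying integer eigenvalues to within that precision.)
Verification: the trace of A = 4 equals the sum of eigenvalues 4, and det(A) ≈ -11.9999 matches the eigenvalue product -12.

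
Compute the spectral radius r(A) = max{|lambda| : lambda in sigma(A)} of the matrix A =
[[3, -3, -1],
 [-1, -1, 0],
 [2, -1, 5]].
r(A) ≈ 4.4886

The eigenvalues of A are the roots of its characteristic polynomial. With M = A (coefficients from the trace, the sum of principal 2x2 minors, and det A):
  p(λ) = det(λ I - M) = λ^3 - 7λ^2 + 6λ + 33.
No integer candidate from the rational root theorem (±divisors of 33) is a root, so the roots are irrational. The cubic discriminant is Δ = -8175 < 0, so there is one real root and a complex-conjugate pair. p(-2) = -15 and p(-1) = 19 have opposite signs, so a root lies in (-2, -1); Newton's method refines it to λ ≈ -1.6379. Dividing out (λ - (-1.6379)) leaves approximately λ^2 - 8.6379λ + 20.1479. For λ^2 - 8.6379λ + 20.1479 the discriminant is -5.9785. It is negative, so the remaining roots are the complex-conjugate pair λ ≈ 4.3189 ± 1.2225i. Their product equals the constant term, so |λ|^2 ≈ 20.1479 and |λ| ≈ 4.4886.
Thus the eigenvalues (to 4 decimals) are -1.6379 (modulus 1.6379); 4.3189 ± 1.2225i (modulus 4.4886). The spectral radius is the largest modulus: r(A) ≈ 4.4886. (Cross-check: r(A) ≤ ||A||_2 ≈ 5.5975; equality holds whenever A is normal, though it can also hold for some non-normal A.)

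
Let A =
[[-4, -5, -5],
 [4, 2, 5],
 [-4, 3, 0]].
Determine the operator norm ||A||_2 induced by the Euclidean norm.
||A||_2 ≈ 10.4009 (= sqrt(largest eigenvalue of A^T A))

||A||_2 = sigma_max(A) = sqrt(lambda_max(A^T A)). Form the symmetric matrix M = A^T A =
[[48, 16, 40],
 [16, 38, 35],
 [40, 35, 50]].
Its characteristic polynomial (trace, sum of principal 2x2 minors, determinant of M give the coefficients) is
  p(λ) = det(λ I - M) = λ^3 - 136λ^2 + 3043λ - 3600.
No integer candidate from the rational root theorem (±divisors of 3600) is a root, so the roots are irrational. The cubic discriminant is Δ = 48804149076 > 0, so there are three distinct real roots. p(1) = -692 and p(2) = 1950 have opposite signs, so a root lies in (1, 2); Newton's method refines it to λ ≈ 1.2525. p(26) = 1158 and p(27) = -900 have opposite signs, so a root lies in (26, 27); Newton's method refines it to λ ≈ 26.5694. p(108) = -1548 and p(109) = 7300 have opposite signs, so a root lies in (108, 109); Newton's method refines it to λ ≈ 108.1781. Check (Vieta): the three roots sum to 136, matching tr M = 136.
So the eigenvalues of A^T A are ≈ 1.2525, 26.5694, 108.1781 (all ≥ 0, as they must be for A^T A). The largest is λ_max ≈ 108.1781, hence ||A||_2 = sqrt(λ_max) ≈ 10.4009.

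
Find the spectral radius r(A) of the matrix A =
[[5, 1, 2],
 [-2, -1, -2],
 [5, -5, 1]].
r(A) ≈ 7.0342

The eigenvalues of A are the roots of its characteristic polynomial. With M = A (coefficients from the trace, the sum of principal 2x2 minors, and det A):
  p(λ) = det(λ I - M) = λ^3 - 5λ^2 - 19λ + 33.
No integer candidate from the rational root theorem (±divisors of 33) is a root, so the roots are irrational. The cubic discriminant is Δ = 79988 > 0, so there are three distinct real roots. p(-4) = -35 and p(-3) = 18 have opposite signs, so a root lies in (-4, -3); Newton's method refines it to λ ≈ -3.41. p(1) = 10 and p(2) = -17 have opposite signs, so a root lies in (1, 2); Newton's method refines it to λ ≈ 1.3758. p(7) = -2 and p(8) = 73 have opposite signs, so a root lies in (7, 8); Newton's method refines it to λ ≈ 7.0342. Check (Vieta): the three roots sum to 5, matching tr M = 5.
Thus the eigenvalues (to 4 decimals) are -3.41 (modulus 3.41); 1.3758 (modulus 1.3758); 7.0342 (modulus 7.0342). The spectral radius is the largest modulus: r(A) ≈ 7.0342. (Cross-check: r(A) ≤ ||A||_2 ≈ 8.2606; equality holds whenever A is normal, though it can also hold for some non-normal A.)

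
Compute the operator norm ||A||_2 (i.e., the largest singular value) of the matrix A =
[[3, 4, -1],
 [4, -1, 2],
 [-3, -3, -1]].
||A||_2 ≈ 6.9242 (= sqrt(largest eigenvalue of A^T A))

||A||_2 = sigma_max(A) = sqrt(lambda_max(A^T A)). Form the symmetric matrix M = A^T A =
[[34, 17, 8],
 [17, 26, -3],
 [8, -3, 6]].
Its characteristic polynomial (trace, sum of principal 2x2 minors, determinant of M give the coefficients) is
  p(λ) = det(λ I - M) = λ^3 - 66λ^2 + 882λ - 784.
No integer candidate from the rational root theorem (±divisors of 784) is a root, so the roots are irrational. The cubic discriminant is Δ = 547425648 > 0, so there are three distinct real roots. p(0) = -784 and p(1) = 33 have opposite signs, so a root lies in (0, 1); Newton's method refines it to λ ≈ 0.9563. p(17) = 49 and p(18) = -460 have opposite signs, so a root lies in (17, 18); Newton's method refines it to λ ≈ 17.0987. p(47) = -1301 and p(48) = 80 have opposite signs, so a root lies in (47, 48); Newton's method refines it to λ ≈ 47.945. Check (Vieta): the three roots sum to 66, matching tr M = 66.
So the eigenvalues of A^T A are ≈ 0.9563, 17.0987, 47.945 (all ≥ 0, as they must be for A^T A). The largest is λ_max ≈ 47.945, hence ||A||_2 = sqrt(λ_max) ≈ 6.9242.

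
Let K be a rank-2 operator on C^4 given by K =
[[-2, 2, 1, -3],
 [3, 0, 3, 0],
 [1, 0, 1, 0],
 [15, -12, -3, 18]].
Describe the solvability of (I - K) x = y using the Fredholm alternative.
(I - K) is invertible (det(I - K) = 2 ≠ 0), so for every y in C^4 the equation (I - K) x = y has a unique solution.

K has rank 2 and factors as K = U V^T = u1 v1^T + u2 v2^T with u1 = (0, 3, 1, 3), v1 = (3, -2, 0, 3), u2 = (-1, -3, -1, 3), v2 = (2, -2, -1, 3) (multiplying out reproduces the displayed K). The nonzero eigenvalues of U V^T coincide with those of the 2 x 2 matrix G = V^T U = [[v1·u1, v1·u2], [v2·u1, v2·u2]] = [[3, 12], [2, 14]], and by the Sylvester determinant identity det(I_4 - U V^T) = det(I_2 - V^T U) = det([[-2, -12], [-2, -13]]) = (-2)(-13) - (-12)(-2) = 2. (Direct check: I - K =
[[3, -2, -1, 3],
 [-3, 1, -3, 0],
 [-1, 0, 0, 0],
 [-15, 12, 3, -17]]
has determinant 2.) The finite-dimensional Fredholm alternative says: either (I - K) is invertible, or ker(I - K) ≠ {0} and then range(I - K) = ker((I - K)^*)^⊥, with dim ker(I - K) = dim ker((I - K)^*). Since det(I - K) ≠ 0, 1 is not an eigenvalue of K and ker(I - K) = {0}, so we are in the first case: for every y there is a unique x = (I - K)^(-1) y. (Explicitly, by the Woodbury identity, (I - U V^T)^(-1) = I + U (I_2 - G)^(-1) V^T.)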